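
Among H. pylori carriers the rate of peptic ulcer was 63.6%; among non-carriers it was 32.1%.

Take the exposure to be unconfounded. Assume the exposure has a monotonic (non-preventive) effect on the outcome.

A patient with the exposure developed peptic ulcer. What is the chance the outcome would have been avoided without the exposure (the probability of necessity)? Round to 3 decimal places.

PN ≈ 0.495

p₁ = 0.636, p₀ = 0.321.
Under exogeneity and monotonicity, PN = (p₁ − p₀) / p₁.
PN = (0.636 − 0.321) / 0.636 = 0.315 / 0.636 ≈ 0.4953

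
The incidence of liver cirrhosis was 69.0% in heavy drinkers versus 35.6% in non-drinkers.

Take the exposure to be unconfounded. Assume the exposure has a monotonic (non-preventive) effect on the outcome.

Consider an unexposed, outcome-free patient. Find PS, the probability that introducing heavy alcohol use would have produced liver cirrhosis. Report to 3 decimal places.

PS ≈ 0.519

p₁ = 0.69, p₀ = 0.356.
Under exogeneity and monotonicity, PS = (p₁ − p₀) / (1 − p₀).
PS = (0.69 − 0.356) / (1 − 0.356) = 0.334 / 0.644 ≈ 0.5186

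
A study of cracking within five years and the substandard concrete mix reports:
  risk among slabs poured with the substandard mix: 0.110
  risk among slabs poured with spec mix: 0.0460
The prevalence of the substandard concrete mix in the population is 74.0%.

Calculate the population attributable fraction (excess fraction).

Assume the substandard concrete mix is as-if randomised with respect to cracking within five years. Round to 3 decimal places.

Let p₁ = 0.11, p₀ = 0.046.
Overall risk P(Y=1) = π·p₁ + (1−π)·p₀ = 0.74×0.11 + 0.26×0.046 = 0.09336.
Under exogeneity, PAF = [P(Y=1) − p₀] / P(Y=1).
PAF = (0.09336 − 0.046) / 0.09336 ≈ 0.5073

PAF ≈ 0.507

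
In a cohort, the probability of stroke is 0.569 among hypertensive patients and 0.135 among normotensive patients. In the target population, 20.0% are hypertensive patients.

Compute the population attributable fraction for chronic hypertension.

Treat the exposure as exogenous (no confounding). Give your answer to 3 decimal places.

Let p₁ = 0.569, p₀ = 0.135.
Overall risk P(Y=1) = π·p₁ + (1−π)·p₀ = 0.2×0.569 + 0.8×0.135 = 0.2218.
Under exogeneity, PAF = [P(Y=1) − p₀] / P(Y=1).
PAF = (0.2218 − 0.135) / 0.2218 ≈ 0.3913

PAF ≈ 0.391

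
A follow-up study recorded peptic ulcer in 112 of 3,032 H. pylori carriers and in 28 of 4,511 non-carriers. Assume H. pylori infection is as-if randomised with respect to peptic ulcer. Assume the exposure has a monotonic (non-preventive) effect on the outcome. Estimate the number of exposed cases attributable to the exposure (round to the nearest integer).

about 93 cases

p₁ = P(outcome | exposed) = 112/3032 = 0.036939
p₀ = P(outcome | unexposed) = 28/4511 = 0.006207
PN = (p₁ − p₀)/p₁ = (0.036939 − 0.006207) / 0.036939 ≈ 0.83197.
Attributable cases ≈ PN × (exposed cases) = 0.83197 × 112 ≈ 93.18.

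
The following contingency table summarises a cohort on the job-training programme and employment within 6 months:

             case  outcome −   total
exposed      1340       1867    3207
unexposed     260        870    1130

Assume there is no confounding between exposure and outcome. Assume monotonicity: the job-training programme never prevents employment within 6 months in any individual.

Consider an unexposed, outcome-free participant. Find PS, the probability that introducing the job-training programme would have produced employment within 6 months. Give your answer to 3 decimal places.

PS ≈ 0.244

p₁ = P(outcome | exposed) = 1340/3207 = 0.41784
p₀ = P(outcome | unexposed) = 260/1130 = 0.23009
Under exogeneity and monotonicity, PS = (p₁ − p₀) / (1 − p₀).
PS = (0.41784 − 0.23009) / (1 − 0.23009) = 0.18775 / 0.76991 ≈ 0.2439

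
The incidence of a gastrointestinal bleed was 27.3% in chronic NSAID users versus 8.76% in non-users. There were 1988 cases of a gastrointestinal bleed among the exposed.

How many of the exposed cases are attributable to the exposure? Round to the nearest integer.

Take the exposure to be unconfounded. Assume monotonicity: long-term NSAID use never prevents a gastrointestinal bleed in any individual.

about 1350 cases

p₁ = 0.273, p₀ = 0.0876.
PN = (p₁ − p₀)/p₁ = (0.273 − 0.0876) / 0.273 ≈ 0.67912.
Attributable cases ≈ PN × (exposed cases) = 0.67912 × 1988 ≈ 1350.09.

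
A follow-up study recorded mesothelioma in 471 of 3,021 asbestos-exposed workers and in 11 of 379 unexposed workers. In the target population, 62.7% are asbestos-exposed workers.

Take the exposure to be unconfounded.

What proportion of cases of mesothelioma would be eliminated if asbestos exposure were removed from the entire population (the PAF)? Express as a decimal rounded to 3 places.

PAF ≈ 0.733

p₁ = P(outcome | exposed) = 471/3021 = 0.15591
p₀ = P(outcome | unexposed) = 11/379 = 0.029024
Overall risk P(Y=1) = π·p₁ + (1−π)·p₀ = 0.627×0.15591 + 0.373×0.029024 = 0.10858.
Under exogeneity, PAF = [P(Y=1) − p₀] / P(Y=1).
PAF = (0.10858 − 0.029024) / 0.10858 ≈ 0.7327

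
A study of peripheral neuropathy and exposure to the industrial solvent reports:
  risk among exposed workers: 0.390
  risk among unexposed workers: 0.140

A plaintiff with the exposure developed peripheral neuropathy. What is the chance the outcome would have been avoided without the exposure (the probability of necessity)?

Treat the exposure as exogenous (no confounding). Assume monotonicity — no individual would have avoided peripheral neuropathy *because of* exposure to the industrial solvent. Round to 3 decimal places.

PN ≈ 0.641

Let p₁ = 0.39, p₀ = 0.14.
Under exogeneity and monotonicity, PN = (p₁ − p₀) / p₁.
PN = (0.39 − 0.14) / 0.39 = 0.25 / 0.39 ≈ 0.6410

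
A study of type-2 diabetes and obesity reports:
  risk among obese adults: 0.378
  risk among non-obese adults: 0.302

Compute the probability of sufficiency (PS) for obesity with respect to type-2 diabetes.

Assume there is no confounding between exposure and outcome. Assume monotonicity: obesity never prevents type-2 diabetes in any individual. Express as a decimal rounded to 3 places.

Let p₁ = 0.378, p₀ = 0.302.
Under exogeneity and monotonicity, PS = (p₁ − p₀) / (1 − p₀).
PS = (0.378 − 0.302) / (1 − 0.302) = 0.076 / 0.698 ≈ 0.1089

PS ≈ 0.109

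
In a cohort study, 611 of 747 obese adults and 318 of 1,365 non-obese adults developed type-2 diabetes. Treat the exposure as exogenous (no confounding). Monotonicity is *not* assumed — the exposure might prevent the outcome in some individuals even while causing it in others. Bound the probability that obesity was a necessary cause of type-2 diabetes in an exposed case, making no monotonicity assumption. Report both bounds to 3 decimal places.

0.715 ≤ PN ≤ 0.938

p₁ = P(outcome | exposed) = 611/747 = 0.81794
p₀ = P(outcome | unexposed) = 318/1365 = 0.23297
Under exogeneity alone the bounds on PN are max{0,(p₁−p₀)/p₁} ≤ PN ≤ min{1,(1−p₀)/p₁}.
  lower = (p₁ − p₀)/p₁ = 0.58497 / 0.81794 ≈ 0.7152
  upper = min{1, (1 − p₀)/p₁} = 0.76703 / 0.81794 ≈ 0.9378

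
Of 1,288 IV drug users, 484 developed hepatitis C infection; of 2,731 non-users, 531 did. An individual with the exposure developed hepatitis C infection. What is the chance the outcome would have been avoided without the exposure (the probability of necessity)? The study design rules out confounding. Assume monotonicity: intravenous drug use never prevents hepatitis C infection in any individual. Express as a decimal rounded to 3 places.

p₁ = P(outcome | exposed) = 484/1288 = 0.37578
p₀ = P(outcome | unexposed) = 531/2731 = 0.19443
Under exogeneity and monotonicity, PN = (p₁ − p₀) / p₁.
PN = (0.37578 − 0.19443) / 0.37578 = 0.18134 / 0.37578 ≈ 0.4826

PN ≈ 0.483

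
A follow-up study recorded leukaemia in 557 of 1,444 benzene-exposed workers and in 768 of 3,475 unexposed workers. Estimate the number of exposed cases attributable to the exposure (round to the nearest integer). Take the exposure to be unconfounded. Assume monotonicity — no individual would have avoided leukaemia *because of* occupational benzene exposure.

about 238 cases

p₁ = P(outcome | exposed) = 557/1444 = 0.38573
p₀ = P(outcome | unexposed) = 768/3475 = 0.22101
PN = (p₁ − p₀)/p₁ = (0.38573 − 0.22101) / 0.38573 ≈ 0.42705.
Attributable cases ≈ PN × (exposed cases) = 0.42705 × 557 ≈ 237.87.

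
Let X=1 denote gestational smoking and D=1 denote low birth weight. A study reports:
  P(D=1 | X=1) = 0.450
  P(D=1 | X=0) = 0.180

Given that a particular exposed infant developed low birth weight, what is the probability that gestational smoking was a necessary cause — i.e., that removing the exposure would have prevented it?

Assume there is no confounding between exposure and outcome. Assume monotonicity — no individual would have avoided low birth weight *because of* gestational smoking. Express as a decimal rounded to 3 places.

Let p₁ = 0.45, p₀ = 0.18.
Under exogeneity and monotonicity, PN = (p₁ − p₀) / p₁.
PN = (0.45 − 0.18) / 0.45 = 0.27 / 0.45 ≈ 0.6000

PN ≈ 0.600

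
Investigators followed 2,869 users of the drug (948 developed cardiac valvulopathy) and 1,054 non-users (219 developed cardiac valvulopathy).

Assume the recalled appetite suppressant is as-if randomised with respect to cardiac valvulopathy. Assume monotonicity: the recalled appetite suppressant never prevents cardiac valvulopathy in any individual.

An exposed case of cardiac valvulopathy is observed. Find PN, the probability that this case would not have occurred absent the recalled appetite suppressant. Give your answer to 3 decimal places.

PN ≈ 0.371

p₁ = P(outcome | exposed) = 948/2869 = 0.33043
p₀ = P(outcome | unexposed) = 219/1054 = 0.20778
Under exogeneity and monotonicity, PN = (p₁ − p₀) / p₁.
PN = (0.33043 − 0.20778) / 0.33043 = 0.12265 / 0.33043 ≈ 0.3712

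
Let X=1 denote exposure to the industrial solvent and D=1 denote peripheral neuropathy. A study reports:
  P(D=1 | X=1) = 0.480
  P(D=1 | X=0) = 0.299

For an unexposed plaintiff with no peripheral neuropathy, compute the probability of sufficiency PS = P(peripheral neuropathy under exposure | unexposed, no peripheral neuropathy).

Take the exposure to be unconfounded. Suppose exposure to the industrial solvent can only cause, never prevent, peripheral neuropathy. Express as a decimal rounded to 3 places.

Let p₁ = 0.48, p₀ = 0.299.
Under exogeneity and monotonicity, PS = (p₁ − p₀) / (1 − p₀).
PS = (0.48 − 0.299) / (1 − 0.299) = 0.181 / 0.701 ≈ 0.2582

PS ≈ 0.258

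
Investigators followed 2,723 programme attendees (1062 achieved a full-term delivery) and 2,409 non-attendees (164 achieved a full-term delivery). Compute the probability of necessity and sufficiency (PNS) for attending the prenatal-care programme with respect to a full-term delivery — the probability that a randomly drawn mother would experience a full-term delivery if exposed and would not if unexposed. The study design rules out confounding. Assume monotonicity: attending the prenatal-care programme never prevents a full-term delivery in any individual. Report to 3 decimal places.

p₁ = P(outcome | exposed) = 1062/2723 = 0.39001
p₀ = P(outcome | unexposed) = 164/2409 = 0.068078
Under exogeneity and monotonicity, PNS = p₁ − p₀.
PNS = 0.39001 − 0.068078 = 0.32193

PNS ≈ 0.322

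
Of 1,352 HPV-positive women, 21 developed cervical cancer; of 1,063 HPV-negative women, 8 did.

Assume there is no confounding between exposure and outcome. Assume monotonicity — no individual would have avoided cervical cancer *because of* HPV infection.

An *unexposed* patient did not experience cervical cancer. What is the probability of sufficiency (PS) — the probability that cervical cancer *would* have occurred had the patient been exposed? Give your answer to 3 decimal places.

PS ≈ 0.008

p₁ = P(outcome | exposed) = 21/1352 = 0.015533
p₀ = P(outcome | unexposed) = 8/1063 = 0.0075259
Under exogeneity and monotonicity, PS = (p₁ − p₀) / (1 − p₀).
PS = (0.015533 − 0.0075259) / (1 − 0.0075259) = 0.0080067 / 0.99247 ≈ 0.0081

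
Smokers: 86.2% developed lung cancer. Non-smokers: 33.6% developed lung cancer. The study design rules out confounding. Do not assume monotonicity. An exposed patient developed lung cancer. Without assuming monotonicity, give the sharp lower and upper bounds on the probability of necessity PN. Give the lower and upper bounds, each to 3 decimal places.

0.610 ≤ PN ≤ 0.770

p₁ = 0.862, p₀ = 0.336.
Under exogeneity alone the bounds on PN are max{0,(p₁−p₀)/p₁} ≤ PN ≤ min{1,(1−p₀)/p₁}.
  lower = (p₁ − p₀)/p₁ = 0.526 / 0.862 ≈ 0.6102
  upper = min{1, (1 − p₀)/p₁} = 0.664 / 0.862 ≈ 0.7703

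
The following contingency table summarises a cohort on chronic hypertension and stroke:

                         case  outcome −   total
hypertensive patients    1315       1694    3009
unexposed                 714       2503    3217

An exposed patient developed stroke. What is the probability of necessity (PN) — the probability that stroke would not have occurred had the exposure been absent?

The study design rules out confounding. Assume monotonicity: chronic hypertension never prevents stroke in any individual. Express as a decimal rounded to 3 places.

p₁ = P(outcome | exposed) = 1315/3009 = 0.43702
p₀ = P(outcome | unexposed) = 714/3217 = 0.22195
Under exogeneity and monotonicity, PN = (p₁ − p₀)/p₁.
PN = (0.43702 − 0.22195) / 0.43702 ≈ 0.4921

PN ≈ 0.492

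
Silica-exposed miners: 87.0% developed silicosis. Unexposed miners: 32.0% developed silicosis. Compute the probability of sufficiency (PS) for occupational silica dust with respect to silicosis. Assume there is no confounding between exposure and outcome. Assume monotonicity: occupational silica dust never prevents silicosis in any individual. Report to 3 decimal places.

p₁ = 0.87, p₀ = 0.32.
Under exogeneity and monotonicity, PS = (p₁ − p₀) / (1 − p₀).
PS = (0.87 − 0.32) / (1 − 0.32) = 0.55 / 0.68 ≈ 0.8088

PS ≈ 0.809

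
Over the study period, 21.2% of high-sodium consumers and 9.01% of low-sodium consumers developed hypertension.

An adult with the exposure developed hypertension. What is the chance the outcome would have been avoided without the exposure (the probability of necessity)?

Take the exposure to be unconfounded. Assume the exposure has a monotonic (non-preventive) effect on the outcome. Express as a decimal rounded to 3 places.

p₁ = 0.212, p₀ = 0.0901.
Under exogeneity and monotonicity, PN = (p₁ − p₀) / p₁.
PN = (0.212 − 0.0901) / 0.212 = 0.1219 / 0.212 ≈ 0.5750

PN ≈ 0.575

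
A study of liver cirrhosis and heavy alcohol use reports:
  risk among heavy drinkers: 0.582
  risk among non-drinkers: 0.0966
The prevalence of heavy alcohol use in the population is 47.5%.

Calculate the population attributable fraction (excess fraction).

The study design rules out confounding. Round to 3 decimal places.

Let p₁ = 0.582, p₀ = 0.0966.
Overall risk P(Y=1) = π·p₁ + (1−π)·p₀ = 0.475×0.582 + 0.525×0.0966 = 0.32716.
Under exogeneity, PAF = [P(Y=1) − p₀] / P(Y=1).
PAF = (0.32716 − 0.0966) / 0.32716 ≈ 0.7047

PAF ≈ 0.705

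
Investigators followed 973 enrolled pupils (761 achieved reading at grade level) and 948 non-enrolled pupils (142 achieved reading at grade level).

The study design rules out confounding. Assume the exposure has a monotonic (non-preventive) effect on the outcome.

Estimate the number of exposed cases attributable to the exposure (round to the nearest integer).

p₁ = P(outcome | exposed) = 761/973 = 0.78212
p₀ = P(outcome | unexposed) = 142/948 = 0.14979
PN = (p₁ − p₀)/p₁ = (0.78212 − 0.14979) / 0.78212 ≈ 0.80848.
Attributable cases ≈ PN × (exposed cases) = 0.80848 × 761 ≈ 615.26.

about 615 cases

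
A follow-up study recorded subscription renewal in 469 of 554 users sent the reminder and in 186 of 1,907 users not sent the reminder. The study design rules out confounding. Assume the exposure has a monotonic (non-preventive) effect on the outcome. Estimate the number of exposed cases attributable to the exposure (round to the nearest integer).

p₁ = P(outcome | exposed) = 469/554 = 0.84657
p₀ = P(outcome | unexposed) = 186/1907 = 0.097535
PN = (p₁ − p₀)/p₁ = (0.84657 − 0.097535) / 0.84657 ≈ 0.88479.
Attributable cases ≈ PN × (exposed cases) = 0.88479 × 469 ≈ 414.97.

about 415 cases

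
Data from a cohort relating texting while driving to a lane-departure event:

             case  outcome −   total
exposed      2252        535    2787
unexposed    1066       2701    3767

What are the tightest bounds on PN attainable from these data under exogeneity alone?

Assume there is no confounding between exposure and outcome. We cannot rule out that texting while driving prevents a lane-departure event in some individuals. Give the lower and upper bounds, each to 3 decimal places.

p₁ = P(outcome | exposed) = 2252/2787 = 0.80804
p₀ = P(outcome | unexposed) = 1066/3767 = 0.28298
Under exogeneity alone the bounds on PN are max{0,(p₁−p₀)/p₁} ≤ PN ≤ min{1,(1−p₀)/p₁}.
  lower = (p₁ − p₀)/p₁ = 0.52505 / 0.80804 ≈ 0.6498
  upper = min{1, (1 − p₀)/p₁} = 0.71702 / 0.80804 ≈ 0.8874

0.650 ≤ PN ≤ 0.887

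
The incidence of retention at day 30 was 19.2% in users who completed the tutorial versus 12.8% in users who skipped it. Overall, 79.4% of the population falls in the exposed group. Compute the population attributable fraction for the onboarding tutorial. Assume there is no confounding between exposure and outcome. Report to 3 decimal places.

p₁ = 0.192, p₀ = 0.128.
Overall risk P(Y=1) = π·p₁ + (1−π)·p₀ = 0.794×0.192 + 0.206×0.128 = 0.17882.
Under exogeneity, PAF = [P(Y=1) − p₀] / P(Y=1).
PAF = (0.17882 − 0.128) / 0.17882 ≈ 0.2842

PAF ≈ 0.284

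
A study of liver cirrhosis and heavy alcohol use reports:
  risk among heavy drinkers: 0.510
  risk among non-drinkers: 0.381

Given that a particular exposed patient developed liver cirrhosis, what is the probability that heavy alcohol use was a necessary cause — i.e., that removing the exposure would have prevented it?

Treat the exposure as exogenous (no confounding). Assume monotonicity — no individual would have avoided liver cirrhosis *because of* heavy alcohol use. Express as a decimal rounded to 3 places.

Let p₁ = 0.51, p₀ = 0.381.
Under exogeneity and monotonicity, PN = (p₁ − p₀) / p₁.
PN = (0.51 − 0.381) / 0.51 = 0.129 / 0.51 ≈ 0.2529

PN ≈ 0.253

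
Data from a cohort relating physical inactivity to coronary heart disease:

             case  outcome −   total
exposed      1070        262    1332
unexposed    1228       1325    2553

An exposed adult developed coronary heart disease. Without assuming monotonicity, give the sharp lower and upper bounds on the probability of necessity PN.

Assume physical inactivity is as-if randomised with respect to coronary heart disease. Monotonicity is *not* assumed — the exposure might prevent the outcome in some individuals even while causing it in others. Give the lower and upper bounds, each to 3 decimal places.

0.401 ≤ PN ≤ 0.646

p₁ = P(outcome | exposed) = 1070/1332 = 0.8033
p₀ = P(outcome | unexposed) = 1228/2553 = 0.481
Under exogeneity alone the bounds on PN are max{0,(p₁−p₀)/p₁} ≤ PN ≤ min{1,(1−p₀)/p₁}.
  lower = (p₁ − p₀)/p₁ = 0.3223 / 0.8033 ≈ 0.4012
  upper = min{1, (1 − p₀)/p₁} = 0.519 / 0.8033 ≈ 0.6461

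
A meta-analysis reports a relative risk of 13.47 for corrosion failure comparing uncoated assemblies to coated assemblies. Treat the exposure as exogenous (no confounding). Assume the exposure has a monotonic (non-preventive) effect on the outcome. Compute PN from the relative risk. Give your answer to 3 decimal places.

PN ≈ 0.926

Under exogeneity and monotonicity, PN = (RR − 1) / RR = 1 − 1/RR.
PN = (13.47 − 1) / 13.47 = 12.47 / 13.47 ≈ 0.9258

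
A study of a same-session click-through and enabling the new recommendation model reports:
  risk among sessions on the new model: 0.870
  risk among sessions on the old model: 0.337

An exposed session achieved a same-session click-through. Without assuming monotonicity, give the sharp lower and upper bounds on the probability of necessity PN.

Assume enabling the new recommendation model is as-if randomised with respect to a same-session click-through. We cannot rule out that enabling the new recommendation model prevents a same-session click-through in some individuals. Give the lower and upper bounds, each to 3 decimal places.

0.613 ≤ PN ≤ 0.762

Let p₁ = 0.87, p₀ = 0.337.
Under exogeneity alone the bounds on PN are max{0,(p₁−p₀)/p₁} ≤ PN ≤ min{1,(1−p₀)/p₁}.
  lower = (p₁ − p₀)/p₁ = 0.533 / 0.87 ≈ 0.6126
  upper = min{1, (1 − p₀)/p₁} = 0.663 / 0.87 ≈ 0.7621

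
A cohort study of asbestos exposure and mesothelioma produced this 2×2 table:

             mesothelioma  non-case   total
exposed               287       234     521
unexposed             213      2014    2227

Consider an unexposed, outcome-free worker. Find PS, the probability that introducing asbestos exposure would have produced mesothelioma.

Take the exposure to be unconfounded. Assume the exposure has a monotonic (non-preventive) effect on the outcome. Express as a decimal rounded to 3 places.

p₁ = P(outcome | exposed) = 287/521 = 0.55086
p₀ = P(outcome | unexposed) = 213/2227 = 0.095644
Under exogeneity and monotonicity, PS = (p₁ − p₀)/(1 − p₀).
PS = (0.55086 − 0.095644) / 0.90436 ≈ 0.5034

PS ≈ 0.503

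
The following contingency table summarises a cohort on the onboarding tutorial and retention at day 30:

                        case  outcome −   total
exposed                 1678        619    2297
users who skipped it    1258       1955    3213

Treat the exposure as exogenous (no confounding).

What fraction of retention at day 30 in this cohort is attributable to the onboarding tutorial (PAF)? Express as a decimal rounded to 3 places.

p₁ = P(outcome | exposed) = 1678/2297 = 0.73052
p₀ = P(outcome | unexposed) = 1258/3213 = 0.39153
Exposure prevalence π = 2297/5510 = 0.41688; overall risk P(Y=1) = 0.53285.
Under exogeneity, PAF = [P(Y=1) − p₀]/P(Y=1).
PAF = (0.53285 − 0.39153) / 0.53285 ≈ 0.2652

PAF ≈ 0.265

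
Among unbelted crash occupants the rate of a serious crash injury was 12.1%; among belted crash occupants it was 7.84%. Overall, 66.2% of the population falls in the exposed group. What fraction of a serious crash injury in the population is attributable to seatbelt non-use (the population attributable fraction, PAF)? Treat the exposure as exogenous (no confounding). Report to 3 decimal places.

PAF ≈ 0.265

p₁ = 0.121, p₀ = 0.0784.
Overall risk P(Y=1) = π·p₁ + (1−π)·p₀ = 0.662×0.121 + 0.338×0.0784 = 0.1066.
Under exogeneity, PAF = [P(Y=1) − p₀] / P(Y=1).
PAF = (0.1066 − 0.0784) / 0.1066 ≈ 0.2645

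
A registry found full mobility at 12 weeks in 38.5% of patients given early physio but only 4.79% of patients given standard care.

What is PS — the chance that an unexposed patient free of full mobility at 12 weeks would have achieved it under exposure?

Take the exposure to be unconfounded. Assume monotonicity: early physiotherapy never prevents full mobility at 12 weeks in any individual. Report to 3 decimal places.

p₁ = 0.385, p₀ = 0.0479.
Under exogeneity and monotonicity, PS = (p₁ − p₀) / (1 − p₀).
PS = (0.385 − 0.0479) / (1 − 0.0479) = 0.3371 / 0.9521 ≈ 0.3541

PS ≈ 0.354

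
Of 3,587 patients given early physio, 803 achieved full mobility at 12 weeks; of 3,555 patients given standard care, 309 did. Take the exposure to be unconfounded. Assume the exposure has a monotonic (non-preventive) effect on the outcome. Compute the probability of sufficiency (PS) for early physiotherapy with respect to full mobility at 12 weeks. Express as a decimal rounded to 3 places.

p₁ = P(outcome | exposed) = 803/3587 = 0.22386
p₀ = P(outcome | unexposed) = 309/3555 = 0.08692
Under exogeneity and monotonicity, PS = (p₁ − p₀) / (1 − p₀).
PS = (0.22386 − 0.08692) / (1 − 0.08692) = 0.13694 / 0.91308 ≈ 0.1500

PS ≈ 0.150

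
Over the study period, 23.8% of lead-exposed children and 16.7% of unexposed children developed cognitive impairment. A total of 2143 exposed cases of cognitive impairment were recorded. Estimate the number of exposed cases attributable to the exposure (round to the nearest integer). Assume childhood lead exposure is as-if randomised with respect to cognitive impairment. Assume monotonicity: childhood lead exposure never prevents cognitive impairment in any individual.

about 639 cases

p₁ = 0.238, p₀ = 0.167.
PN = (p₁ − p₀)/p₁ = (0.238 − 0.167) / 0.238 ≈ 0.29832.
Attributable cases ≈ PN × (exposed cases) = 0.29832 × 2143 ≈ 639.30.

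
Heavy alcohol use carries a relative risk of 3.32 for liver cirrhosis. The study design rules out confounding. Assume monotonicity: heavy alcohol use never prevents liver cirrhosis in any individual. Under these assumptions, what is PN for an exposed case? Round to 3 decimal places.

PN ≈ 0.699

Under exogeneity and monotonicity, PN = (RR − 1) / RR = 1 − 1/RR.
PN = (3.32 − 1) / 3.32 = 2.32 / 3.32 ≈ 0.6988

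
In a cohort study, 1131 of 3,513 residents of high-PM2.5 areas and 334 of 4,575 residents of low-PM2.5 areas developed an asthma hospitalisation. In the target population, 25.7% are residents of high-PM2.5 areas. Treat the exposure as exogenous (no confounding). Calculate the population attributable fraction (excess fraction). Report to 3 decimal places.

PAF ≈ 0.467

p₁ = P(outcome | exposed) = 1131/3513 = 0.32195
p₀ = P(outcome | unexposed) = 334/4575 = 0.073005
Overall risk P(Y=1) = π·p₁ + (1−π)·p₀ = 0.257×0.32195 + 0.743×0.073005 = 0.13698.
Under exogeneity, PAF = [P(Y=1) − p₀] / P(Y=1).
PAF = (0.13698 − 0.073005) / 0.13698 ≈ 0.4670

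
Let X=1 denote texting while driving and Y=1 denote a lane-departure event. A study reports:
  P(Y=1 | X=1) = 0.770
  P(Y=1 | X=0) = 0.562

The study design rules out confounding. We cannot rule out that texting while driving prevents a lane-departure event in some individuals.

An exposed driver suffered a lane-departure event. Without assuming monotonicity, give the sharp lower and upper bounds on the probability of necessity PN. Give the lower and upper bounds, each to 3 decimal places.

0.270 ≤ PN ≤ 0.569

Let p₁ = 0.77, p₀ = 0.562.
Under exogeneity alone the bounds on PN are max{0,(p₁−p₀)/p₁} ≤ PN ≤ min{1,(1−p₀)/p₁}.
  lower = (p₁ − p₀)/p₁ = 0.208 / 0.77 ≈ 0.2701
  upper = min{1, (1 − p₀)/p₁} = 0.438 / 0.77 ≈ 0.5688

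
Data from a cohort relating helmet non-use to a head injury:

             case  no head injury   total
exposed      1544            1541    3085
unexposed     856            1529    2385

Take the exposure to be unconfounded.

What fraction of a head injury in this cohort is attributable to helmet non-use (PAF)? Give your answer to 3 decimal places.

p₁ = P(outcome | exposed) = 1544/3085 = 0.50049
p₀ = P(outcome | unexposed) = 856/2385 = 0.35891
Exposure prevalence π = 3085/5470 = 0.56399; overall risk P(Y=1) = 0.43876.
Under exogeneity, PAF = [P(Y=1) − p₀]/P(Y=1).
PAF = (0.43876 − 0.35891) / 0.43876 ≈ 0.1820

PAF ≈ 0.182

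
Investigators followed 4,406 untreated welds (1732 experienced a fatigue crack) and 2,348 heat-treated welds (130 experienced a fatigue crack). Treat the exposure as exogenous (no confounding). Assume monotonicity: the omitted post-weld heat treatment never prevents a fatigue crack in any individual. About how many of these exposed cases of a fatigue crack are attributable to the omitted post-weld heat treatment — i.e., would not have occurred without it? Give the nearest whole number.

about 1488 cases

p₁ = P(outcome | exposed) = 1732/4406 = 0.3931
p₀ = P(outcome | unexposed) = 130/2348 = 0.055366
PN = (p₁ − p₀)/p₁ = (0.3931 − 0.055366) / 0.3931 ≈ 0.85915.
Attributable cases ≈ PN × (exposed cases) = 0.85915 × 1732 ≈ 1488.06.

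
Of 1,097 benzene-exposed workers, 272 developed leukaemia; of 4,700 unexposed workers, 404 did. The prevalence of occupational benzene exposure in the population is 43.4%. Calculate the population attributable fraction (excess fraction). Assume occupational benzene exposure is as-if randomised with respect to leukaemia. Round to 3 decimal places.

PAF ≈ 0.450

p₁ = P(outcome | exposed) = 272/1097 = 0.24795
p₀ = P(outcome | unexposed) = 404/4700 = 0.085957
Overall risk P(Y=1) = π·p₁ + (1−π)·p₀ = 0.434×0.24795 + 0.566×0.085957 = 0.15626.
Under exogeneity, PAF = [P(Y=1) − p₀] / P(Y=1).
PAF = (0.15626 − 0.085957) / 0.15626 ≈ 0.4499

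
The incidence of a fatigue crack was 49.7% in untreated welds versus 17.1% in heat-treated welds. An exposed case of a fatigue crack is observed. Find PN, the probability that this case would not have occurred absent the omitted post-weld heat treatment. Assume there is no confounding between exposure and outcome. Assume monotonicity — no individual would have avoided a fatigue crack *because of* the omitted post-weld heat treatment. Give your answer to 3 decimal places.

p₁ = 0.497, p₀ = 0.171.
Under exogeneity and monotonicity, PN = (p₁ − p₀) / p₁.
PN = (0.497 − 0.171) / 0.497 = 0.326 / 0.497 ≈ 0.6559

PN ≈ 0.656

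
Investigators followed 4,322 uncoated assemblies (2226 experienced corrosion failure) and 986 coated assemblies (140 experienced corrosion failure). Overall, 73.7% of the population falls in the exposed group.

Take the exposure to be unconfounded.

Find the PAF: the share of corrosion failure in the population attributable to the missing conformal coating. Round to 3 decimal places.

p₁ = P(outcome | exposed) = 2226/4322 = 0.51504
p₀ = P(outcome | unexposed) = 140/986 = 0.14199
Overall risk P(Y=1) = π·p₁ + (1−π)·p₀ = 0.737×0.51504 + 0.263×0.14199 = 0.41693.
Under exogeneity, PAF = [P(Y=1) − p₀] / P(Y=1).
PAF = (0.41693 − 0.14199) / 0.41693 ≈ 0.6594

PAF ≈ 0.659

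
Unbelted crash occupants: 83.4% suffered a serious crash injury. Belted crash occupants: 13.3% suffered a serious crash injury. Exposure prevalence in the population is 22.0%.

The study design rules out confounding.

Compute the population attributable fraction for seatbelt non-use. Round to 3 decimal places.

PAF ≈ 0.537

p₁ = 0.834, p₀ = 0.133.
Overall risk P(Y=1) = π·p₁ + (1−π)·p₀ = 0.22×0.834 + 0.78×0.133 = 0.28722.
Under exogeneity, PAF = [P(Y=1) − p₀] / P(Y=1).
PAF = (0.28722 − 0.133) / 0.28722 ≈ 0.5369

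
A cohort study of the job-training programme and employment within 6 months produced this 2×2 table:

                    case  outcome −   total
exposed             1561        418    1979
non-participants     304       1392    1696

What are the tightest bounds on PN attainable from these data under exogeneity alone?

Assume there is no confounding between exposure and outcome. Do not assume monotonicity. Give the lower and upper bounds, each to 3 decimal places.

p₁ = P(outcome | exposed) = 1561/1979 = 0.78878
p₀ = P(outcome | unexposed) = 304/1696 = 0.17925
Under exogeneity alone the bounds on PN are max{0,(p₁−p₀)/p₁} ≤ PN ≤ min{1,(1−p₀)/p₁}.
  lower = (p₁ − p₀)/p₁ = 0.60954 / 0.78878 ≈ 0.7728
  upper = min{1, (1 − p₀)/p₁} = 0.82075 / 0.78878 ≈ 1.0405 → capped at 1

0.773 ≤ PN ≤ 1.000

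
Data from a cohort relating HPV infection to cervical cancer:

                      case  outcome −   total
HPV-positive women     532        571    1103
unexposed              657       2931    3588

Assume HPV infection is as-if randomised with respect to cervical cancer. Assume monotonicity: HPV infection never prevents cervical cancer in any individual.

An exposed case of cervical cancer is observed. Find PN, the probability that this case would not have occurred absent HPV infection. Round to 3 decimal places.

p₁ = P(outcome | exposed) = 532/1103 = 0.48232
p₀ = P(outcome | unexposed) = 657/3588 = 0.18311
Under exogeneity and monotonicity, PN = (p₁ − p₀)/p₁.
PN = (0.48232 − 0.18311) / 0.48232 ≈ 0.6204

PN ≈ 0.620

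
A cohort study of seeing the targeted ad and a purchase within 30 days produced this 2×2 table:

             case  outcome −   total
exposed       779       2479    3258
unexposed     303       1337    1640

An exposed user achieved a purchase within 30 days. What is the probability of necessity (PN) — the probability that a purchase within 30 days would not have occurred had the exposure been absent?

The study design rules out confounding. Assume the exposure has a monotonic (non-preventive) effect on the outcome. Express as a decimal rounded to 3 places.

PN ≈ 0.227

p₁ = P(outcome | exposed) = 779/3258 = 0.2391
p₀ = P(outcome | unexposed) = 303/1640 = 0.18476
Under exogeneity and monotonicity, PN = (p₁ − p₀)/p₁.
PN = (0.2391 − 0.18476) / 0.2391 ≈ 0.2273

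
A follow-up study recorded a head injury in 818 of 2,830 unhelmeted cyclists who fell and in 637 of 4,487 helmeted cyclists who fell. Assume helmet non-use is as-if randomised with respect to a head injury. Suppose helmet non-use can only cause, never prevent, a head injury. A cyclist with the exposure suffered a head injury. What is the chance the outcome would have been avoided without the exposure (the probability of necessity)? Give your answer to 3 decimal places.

p₁ = P(outcome | exposed) = 818/2830 = 0.28905
p₀ = P(outcome | unexposed) = 637/4487 = 0.14197
Under exogeneity and monotonicity, PN = (p₁ − p₀) / p₁.
PN = (0.28905 − 0.14197) / 0.28905 = 0.14708 / 0.28905 ≈ 0.5088

PN ≈ 0.509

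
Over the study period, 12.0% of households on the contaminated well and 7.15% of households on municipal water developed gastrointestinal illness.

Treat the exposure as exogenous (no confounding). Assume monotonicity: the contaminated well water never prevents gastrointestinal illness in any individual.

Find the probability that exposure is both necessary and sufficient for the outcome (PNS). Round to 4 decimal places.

PNS ≈ 0.0485

p₁ = 0.12, p₀ = 0.0715.
Under exogeneity and monotonicity, PNS = p₁ − p₀.
PNS = 0.12 − 0.0715 = 0.0485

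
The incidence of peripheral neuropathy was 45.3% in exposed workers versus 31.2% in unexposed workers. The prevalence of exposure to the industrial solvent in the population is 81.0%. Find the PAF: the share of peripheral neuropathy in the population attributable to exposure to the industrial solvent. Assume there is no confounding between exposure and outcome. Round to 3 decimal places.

p₁ = 0.453, p₀ = 0.312.
Overall risk P(Y=1) = π·p₁ + (1−π)·p₀ = 0.81×0.453 + 0.19×0.312 = 0.42621.
Under exogeneity, PAF = [P(Y=1) − p₀] / P(Y=1).
PAF = (0.42621 − 0.312) / 0.42621 ≈ 0.2680

PAF ≈ 0.268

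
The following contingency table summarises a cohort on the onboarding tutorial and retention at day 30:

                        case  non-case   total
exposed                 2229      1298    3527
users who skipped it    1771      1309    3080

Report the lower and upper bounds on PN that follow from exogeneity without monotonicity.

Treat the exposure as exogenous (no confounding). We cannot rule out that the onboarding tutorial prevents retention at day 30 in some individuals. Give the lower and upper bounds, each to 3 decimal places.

0.090 ≤ PN ≤ 0.672

p₁ = P(outcome | exposed) = 2229/3527 = 0.63198
p₀ = P(outcome | unexposed) = 1771/3080 = 0.575
Under exogeneity alone the bounds on PN are max{0,(p₁−p₀)/p₁} ≤ PN ≤ min{1,(1−p₀)/p₁}.
  lower = (p₁ − p₀)/p₁ = 0.056982 / 0.63198 ≈ 0.0902
  upper = min{1, (1 − p₀)/p₁} = 0.425 / 0.63198 ≈ 0.6725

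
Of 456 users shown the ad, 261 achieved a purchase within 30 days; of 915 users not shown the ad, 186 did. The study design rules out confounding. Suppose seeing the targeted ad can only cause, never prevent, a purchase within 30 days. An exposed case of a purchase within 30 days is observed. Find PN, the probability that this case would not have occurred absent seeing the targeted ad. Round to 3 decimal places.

p₁ = P(outcome | exposed) = 261/456 = 0.57237
p₀ = P(outcome | unexposed) = 186/915 = 0.20328
Under exogeneity and monotonicity, PN = (p₁ − p₀) / p₁.
PN = (0.57237 − 0.20328) / 0.57237 = 0.36909 / 0.57237 ≈ 0.6448

PN ≈ 0.645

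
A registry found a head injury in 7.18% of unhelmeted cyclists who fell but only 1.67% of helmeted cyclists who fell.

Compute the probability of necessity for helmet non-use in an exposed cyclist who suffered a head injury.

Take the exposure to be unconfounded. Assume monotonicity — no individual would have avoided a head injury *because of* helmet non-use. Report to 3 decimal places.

PN ≈ 0.767

p₁ = 0.0718, p₀ = 0.0167.
Under exogeneity and monotonicity, PN = (p₁ − p₀) / p₁.
PN = (0.0718 − 0.0167) / 0.0718 = 0.0551 / 0.0718 ≈ 0.7674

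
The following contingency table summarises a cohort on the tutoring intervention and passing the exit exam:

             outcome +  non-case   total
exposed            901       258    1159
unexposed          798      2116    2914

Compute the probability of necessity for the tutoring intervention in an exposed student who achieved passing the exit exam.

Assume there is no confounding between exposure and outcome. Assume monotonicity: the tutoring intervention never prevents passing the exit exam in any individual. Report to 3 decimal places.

PN ≈ 0.648

p₁ = P(outcome | exposed) = 901/1159 = 0.77739
p₀ = P(outcome | unexposed) = 798/2914 = 0.27385
Under exogeneity and monotonicity, PN = (p₁ − p₀)/p₁.
PN = (0.77739 − 0.27385) / 0.77739 ≈ 0.6477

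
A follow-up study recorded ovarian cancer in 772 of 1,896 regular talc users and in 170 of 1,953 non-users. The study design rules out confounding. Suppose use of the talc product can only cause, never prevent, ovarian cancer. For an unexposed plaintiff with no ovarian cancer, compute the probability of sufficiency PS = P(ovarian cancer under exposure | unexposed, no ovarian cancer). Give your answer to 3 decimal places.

PS ≈ 0.351

p₁ = P(outcome | exposed) = 772/1896 = 0.40717
p₀ = P(outcome | unexposed) = 170/1953 = 0.087046
Under exogeneity and monotonicity, PS = (p₁ − p₀) / (1 − p₀).
PS = (0.40717 − 0.087046) / (1 − 0.087046) = 0.32013 / 0.91295 ≈ 0.3506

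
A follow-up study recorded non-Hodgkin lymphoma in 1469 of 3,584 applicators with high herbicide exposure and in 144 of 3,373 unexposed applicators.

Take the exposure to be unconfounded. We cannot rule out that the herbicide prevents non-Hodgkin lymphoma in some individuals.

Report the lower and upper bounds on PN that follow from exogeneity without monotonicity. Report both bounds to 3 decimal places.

0.896 ≤ PN ≤ 1.000

p₁ = P(outcome | exposed) = 1469/3584 = 0.40988
p₀ = P(outcome | unexposed) = 144/3373 = 0.042692
Under exogeneity alone the bounds on PN are max{0,(p₁−p₀)/p₁} ≤ PN ≤ min{1,(1−p₀)/p₁}.
  lower = (p₁ − p₀)/p₁ = 0.36719 / 0.40988 ≈ 0.8958
  upper = min{1, (1 − p₀)/p₁} = 0.95731 / 0.40988 ≈ 2.3356 → capped at 1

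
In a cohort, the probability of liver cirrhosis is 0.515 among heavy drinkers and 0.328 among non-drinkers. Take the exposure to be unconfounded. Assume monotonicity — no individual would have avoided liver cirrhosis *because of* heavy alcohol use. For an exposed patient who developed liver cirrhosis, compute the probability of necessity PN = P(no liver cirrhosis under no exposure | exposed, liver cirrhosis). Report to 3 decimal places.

PN ≈ 0.363

Let p₁ = 0.515, p₀ = 0.328.
Under exogeneity and monotonicity, PN = (p₁ − p₀) / p₁.
PN = (0.515 − 0.328) / 0.515 = 0.187 / 0.515 ≈ 0.3631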